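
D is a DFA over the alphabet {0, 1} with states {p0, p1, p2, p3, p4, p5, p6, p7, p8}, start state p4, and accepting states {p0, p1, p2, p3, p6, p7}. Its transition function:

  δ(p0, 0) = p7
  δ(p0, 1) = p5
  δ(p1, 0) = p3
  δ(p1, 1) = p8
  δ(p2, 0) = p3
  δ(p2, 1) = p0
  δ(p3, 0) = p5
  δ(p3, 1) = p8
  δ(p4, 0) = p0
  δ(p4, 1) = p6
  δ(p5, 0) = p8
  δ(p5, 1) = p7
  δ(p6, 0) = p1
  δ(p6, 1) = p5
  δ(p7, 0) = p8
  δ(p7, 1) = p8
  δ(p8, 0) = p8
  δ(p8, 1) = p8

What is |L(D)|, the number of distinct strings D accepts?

The useful subgraph on states {p0, p1, p3, p4, p5, p6, p7} is acyclic, so L(D) is finite; the longest accepting path visits 6 useful states, giving maximum string length 5.
Counting accepting paths from p4 by length: 2 of length 1, 2 of length 2, 3 of length 3, 1 of length 5. Total 8.

8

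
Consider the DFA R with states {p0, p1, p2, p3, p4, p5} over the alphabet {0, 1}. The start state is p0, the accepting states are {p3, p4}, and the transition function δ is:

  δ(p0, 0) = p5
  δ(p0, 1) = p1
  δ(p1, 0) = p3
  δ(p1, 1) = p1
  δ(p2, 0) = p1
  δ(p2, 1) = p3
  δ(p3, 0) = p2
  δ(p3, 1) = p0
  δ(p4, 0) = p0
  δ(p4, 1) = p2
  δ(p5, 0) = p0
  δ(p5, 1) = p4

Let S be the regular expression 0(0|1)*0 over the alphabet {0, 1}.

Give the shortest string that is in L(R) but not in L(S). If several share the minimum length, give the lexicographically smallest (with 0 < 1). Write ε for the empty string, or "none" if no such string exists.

01

The string 01 is accepted by R but not by S.
No shorter string lies in the difference, and 01 is the lexicographically first length-2 string in L(R) \ L(S).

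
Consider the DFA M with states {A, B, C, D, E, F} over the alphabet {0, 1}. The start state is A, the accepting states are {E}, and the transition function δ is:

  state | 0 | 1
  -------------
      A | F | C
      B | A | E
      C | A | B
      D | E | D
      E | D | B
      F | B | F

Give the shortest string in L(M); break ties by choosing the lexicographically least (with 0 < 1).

001

A breadth-first search from A reaches an accepting state first via the path A → F → B → E on input 001.
No string of length < 3 is accepted (BFS exhausts all shorter strings without reaching an accepting state), and 001 is the lexicographically least accepting string of length 3.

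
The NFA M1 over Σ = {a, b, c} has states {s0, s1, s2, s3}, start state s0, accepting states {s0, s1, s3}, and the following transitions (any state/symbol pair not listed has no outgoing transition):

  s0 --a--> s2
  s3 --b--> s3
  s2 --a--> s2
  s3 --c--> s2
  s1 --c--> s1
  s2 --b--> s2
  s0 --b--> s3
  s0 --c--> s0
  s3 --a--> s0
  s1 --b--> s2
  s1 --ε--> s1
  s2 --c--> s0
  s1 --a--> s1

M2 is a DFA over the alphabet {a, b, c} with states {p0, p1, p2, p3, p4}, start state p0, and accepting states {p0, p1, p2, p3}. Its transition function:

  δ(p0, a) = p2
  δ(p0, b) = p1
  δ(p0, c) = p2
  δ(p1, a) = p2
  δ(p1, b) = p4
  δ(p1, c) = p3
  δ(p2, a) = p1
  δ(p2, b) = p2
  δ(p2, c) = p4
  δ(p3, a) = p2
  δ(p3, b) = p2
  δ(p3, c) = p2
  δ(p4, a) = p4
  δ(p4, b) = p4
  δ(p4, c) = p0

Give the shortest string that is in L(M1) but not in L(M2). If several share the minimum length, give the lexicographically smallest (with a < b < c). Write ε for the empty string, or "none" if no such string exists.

ac

The string ac is accepted by M1 but not by M2.
No shorter string lies in the difference, and ac is the lexicographically first length-2 string in L(M1) \ L(M2).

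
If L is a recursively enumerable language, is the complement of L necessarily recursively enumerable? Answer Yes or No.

If both L and its complement were r.e., running the two recognisers in parallel would decide L, so L would be recursive; but there are r.e. languages that are not recursive (e.g. the halting problem), and their complements are therefore not r.e.

No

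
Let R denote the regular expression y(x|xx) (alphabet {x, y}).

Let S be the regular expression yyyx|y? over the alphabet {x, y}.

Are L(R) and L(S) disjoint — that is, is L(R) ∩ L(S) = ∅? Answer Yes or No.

Yes

Converting the expression R to a DFA (subset construction, then merging equivalent states) gives the minimal DFA with states {r0, r1, r2, r3, r4}, start state r0, accepting states {r3, r4} and transitions r0: x→r1, y→r2; r1: x→r1, y→r1; r2: x→r3, y→r1; r3: x→r4, y→r1; r4: x→r1, y→r1.
Converting the expression S to a DFA (subset construction, then merging equivalent states) gives the minimal DFA with states {s0, s1, s2, s3, s4, s5}, start state s0, accepting states {s0, s2, s5} and transitions s0: x→s1, y→s2; s1: x→s1, y→s1; s2: x→s1, y→s3; s3: x→s1, y→s4; s4: x→s5, y→s1; s5: x→s1, y→s1.
Exploring the product automaton R × S from the start pair (r0, s0), following both machines on each input symbol, reaches 8 state pairs: (r0, s0), (r1, s1), (r2, s2), (r3, s1), (r1, s3), (r4, s1), (r1, s4), (r1, s5).
R accepts in {r3, r4} and S accepts in {s0, s2, s5}; no reachable pair has both components accepting, so no string drives both machines to acceptance simultaneously and L(R) ∩ L(S) = ∅.
So no string is accepted by both, and the intersection is empty.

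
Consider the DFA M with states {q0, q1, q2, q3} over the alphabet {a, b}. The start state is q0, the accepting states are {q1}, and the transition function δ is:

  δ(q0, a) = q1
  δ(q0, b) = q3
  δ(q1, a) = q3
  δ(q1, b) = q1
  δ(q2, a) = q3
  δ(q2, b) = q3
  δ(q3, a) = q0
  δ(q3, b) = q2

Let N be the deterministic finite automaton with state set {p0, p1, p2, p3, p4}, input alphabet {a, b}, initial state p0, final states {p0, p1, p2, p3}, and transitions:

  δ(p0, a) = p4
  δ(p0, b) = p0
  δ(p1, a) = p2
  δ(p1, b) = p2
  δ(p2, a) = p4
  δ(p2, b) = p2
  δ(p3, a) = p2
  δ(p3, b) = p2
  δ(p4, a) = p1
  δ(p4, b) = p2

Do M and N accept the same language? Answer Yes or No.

The string a is accepted by M but rejected by N.
So L(M) ≠ L(N).

No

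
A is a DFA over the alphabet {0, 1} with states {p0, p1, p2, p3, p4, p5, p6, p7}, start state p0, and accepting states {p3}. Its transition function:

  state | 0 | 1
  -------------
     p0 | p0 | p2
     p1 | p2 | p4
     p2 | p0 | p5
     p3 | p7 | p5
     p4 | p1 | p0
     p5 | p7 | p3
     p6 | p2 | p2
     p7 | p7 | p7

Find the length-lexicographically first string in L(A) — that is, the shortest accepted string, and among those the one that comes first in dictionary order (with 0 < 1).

A breadth-first search from p0 reaches an accepting state first via the path p0 → p2 → p5 → p3 on input 111.
No string of length < 3 is accepted (BFS exhausts all shorter strings without reaching an accepting state), and 111 is the lexicographically least accepting string of length 3.

111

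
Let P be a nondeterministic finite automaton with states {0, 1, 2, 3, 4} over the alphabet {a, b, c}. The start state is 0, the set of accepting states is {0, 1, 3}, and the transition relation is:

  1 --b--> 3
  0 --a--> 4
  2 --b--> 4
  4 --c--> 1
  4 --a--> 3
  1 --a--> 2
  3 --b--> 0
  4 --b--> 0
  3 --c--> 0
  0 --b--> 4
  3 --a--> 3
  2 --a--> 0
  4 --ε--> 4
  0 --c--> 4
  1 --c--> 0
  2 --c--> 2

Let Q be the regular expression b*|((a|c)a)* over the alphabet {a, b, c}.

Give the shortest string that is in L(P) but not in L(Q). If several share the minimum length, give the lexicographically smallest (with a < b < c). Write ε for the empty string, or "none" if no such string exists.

ab

The string ab is accepted by P but not by Q.
No shorter string lies in the difference, and ab is the lexicographically first length-2 string in L(P) \ L(Q).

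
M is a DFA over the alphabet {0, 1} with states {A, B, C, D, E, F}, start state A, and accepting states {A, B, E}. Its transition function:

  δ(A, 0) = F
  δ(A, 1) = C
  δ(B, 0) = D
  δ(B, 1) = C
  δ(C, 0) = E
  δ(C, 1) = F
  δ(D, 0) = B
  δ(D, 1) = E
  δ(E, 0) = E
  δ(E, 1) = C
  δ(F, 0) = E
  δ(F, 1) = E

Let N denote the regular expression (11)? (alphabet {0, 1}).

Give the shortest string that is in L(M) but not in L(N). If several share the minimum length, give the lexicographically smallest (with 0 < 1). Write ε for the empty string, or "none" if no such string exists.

00

The string 00 is accepted by M but not by N.
No shorter string lies in the difference, and 00 is the lexicographically first length-2 string in L(M) \ L(N).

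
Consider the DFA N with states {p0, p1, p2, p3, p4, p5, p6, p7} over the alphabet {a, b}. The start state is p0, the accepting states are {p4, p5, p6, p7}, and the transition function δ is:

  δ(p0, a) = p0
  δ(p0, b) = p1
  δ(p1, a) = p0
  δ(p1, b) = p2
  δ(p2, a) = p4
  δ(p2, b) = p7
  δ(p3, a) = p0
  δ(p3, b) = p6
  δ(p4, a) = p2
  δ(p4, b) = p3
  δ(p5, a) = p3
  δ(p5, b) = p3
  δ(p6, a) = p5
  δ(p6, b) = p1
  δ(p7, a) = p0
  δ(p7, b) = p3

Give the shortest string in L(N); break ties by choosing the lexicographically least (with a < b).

A breadth-first search from p0 reaches an accepting state first via the path p0 → p1 → p2 → p4 on input bba.
No string of length < 3 is accepted (BFS exhausts all shorter strings without reaching an accepting state), and bba is the lexicographically least accepting string of length 3.

bba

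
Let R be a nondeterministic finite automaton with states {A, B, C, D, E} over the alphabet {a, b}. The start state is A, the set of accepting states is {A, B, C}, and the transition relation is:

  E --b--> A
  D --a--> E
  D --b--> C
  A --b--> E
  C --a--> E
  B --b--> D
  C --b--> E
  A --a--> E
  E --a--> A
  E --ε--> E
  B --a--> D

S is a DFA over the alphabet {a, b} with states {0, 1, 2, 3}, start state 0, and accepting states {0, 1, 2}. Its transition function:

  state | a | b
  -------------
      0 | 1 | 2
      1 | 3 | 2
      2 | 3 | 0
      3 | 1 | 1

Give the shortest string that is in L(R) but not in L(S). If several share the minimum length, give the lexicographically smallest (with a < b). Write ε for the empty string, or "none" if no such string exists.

The string aa is accepted by R but not by S.
No shorter string lies in the difference, and aa is the lexicographically first length-2 string in L(R) \ L(S).

aa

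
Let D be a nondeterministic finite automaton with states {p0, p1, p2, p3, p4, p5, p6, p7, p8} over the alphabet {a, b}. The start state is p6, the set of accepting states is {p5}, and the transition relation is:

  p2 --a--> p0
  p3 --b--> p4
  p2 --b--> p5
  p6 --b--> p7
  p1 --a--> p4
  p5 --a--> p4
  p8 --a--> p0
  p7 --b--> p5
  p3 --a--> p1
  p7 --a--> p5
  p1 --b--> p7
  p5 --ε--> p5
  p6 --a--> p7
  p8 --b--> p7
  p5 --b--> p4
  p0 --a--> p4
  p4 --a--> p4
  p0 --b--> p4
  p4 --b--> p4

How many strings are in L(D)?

4

The useful subgraph on states {p5, p6, p7} is acyclic, so L(D) is finite; the longest accepting path visits 3 useful states, giving maximum string length 2.
Counting accepting paths from p6 by length: 4 of length 2. Total 4.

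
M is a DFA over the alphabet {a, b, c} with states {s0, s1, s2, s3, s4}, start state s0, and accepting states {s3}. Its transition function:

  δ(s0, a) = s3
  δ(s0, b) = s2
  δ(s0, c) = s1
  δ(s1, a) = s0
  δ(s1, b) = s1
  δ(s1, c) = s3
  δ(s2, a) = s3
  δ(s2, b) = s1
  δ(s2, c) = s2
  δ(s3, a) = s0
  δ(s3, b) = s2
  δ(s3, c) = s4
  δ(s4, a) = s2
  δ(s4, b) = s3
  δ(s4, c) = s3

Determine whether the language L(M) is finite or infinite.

State s0 is reachable from the start and can reach an accepting state, and it lies on the cycle s0 → s1 → s0.
Traversing that cycle any number of times yields accepted strings of unbounded length, so the language is infinite.

infinite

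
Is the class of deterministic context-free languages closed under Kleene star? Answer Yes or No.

No

L = {c aⁿbⁿ : n≥0} ∪ {cc aⁿb²ⁿ : n≥0} is a DCFL (the number of leading c's fixes which ratio the DPDA checks), but L* is not. Every word of L starts with c, so in a factorisation of the string cc aⁱbʲ (i≥1) into words of L each factor begins at one of the two c's: either the whole string is a single word of L (forcing j = 2i), or it splits as c · (c aⁱbʲ) with c ∈ L (take n = 0) and c aⁱbʲ ∈ L (forcing j = i). Thus L* ∩ cca⁺b* = {cc aⁿbⁿ : n≥1} ∪ {cc aⁿb²ⁿ : n≥1}. A DPDA for L* would give one for this intersection with a regular set, and, started from its configuration after reading cc, one for {aⁿbⁿ : n≥1} ∪ {aⁿb²ⁿ : n≥1}, which no deterministic PDA accepts (a DPDA for it would have a single run on aⁿb²ⁿ, accepting after the prefix aⁿbⁿ and accepting again after n more b's; an ordinary PDA that simulates it on a's and b's and, at any moment when it is accepting, may switch to reading only a fresh letter d while feeding each d to the simulation as a b, would accept aⁱbʲdᵏ (k≥1) exactly when both aⁱbʲ and aⁱbʲ⁺ᵏ are in the language, i.e. its language intersected with the regular set a*b*d⁺ would be exactly {aⁿbⁿdⁿ : n≥1} — impossible, since context-free languages are closed under intersection with regular sets and {aⁿbⁿdⁿ} is not context-free). So L* is not a DCFL.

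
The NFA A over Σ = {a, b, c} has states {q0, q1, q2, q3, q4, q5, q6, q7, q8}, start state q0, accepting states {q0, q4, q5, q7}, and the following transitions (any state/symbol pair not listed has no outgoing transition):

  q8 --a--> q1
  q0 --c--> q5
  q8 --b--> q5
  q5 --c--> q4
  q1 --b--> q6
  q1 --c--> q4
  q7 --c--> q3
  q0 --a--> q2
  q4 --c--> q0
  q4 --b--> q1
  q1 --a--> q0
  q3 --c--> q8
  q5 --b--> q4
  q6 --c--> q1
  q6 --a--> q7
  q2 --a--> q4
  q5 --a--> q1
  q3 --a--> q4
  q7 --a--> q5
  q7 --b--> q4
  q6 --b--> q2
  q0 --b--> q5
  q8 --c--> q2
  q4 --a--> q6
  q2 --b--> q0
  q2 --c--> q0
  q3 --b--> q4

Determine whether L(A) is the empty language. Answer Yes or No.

The empty string ε is accepted: the run q0 ends in the accepting state q0.
Since at least one string is accepted, L(A) is not empty.

No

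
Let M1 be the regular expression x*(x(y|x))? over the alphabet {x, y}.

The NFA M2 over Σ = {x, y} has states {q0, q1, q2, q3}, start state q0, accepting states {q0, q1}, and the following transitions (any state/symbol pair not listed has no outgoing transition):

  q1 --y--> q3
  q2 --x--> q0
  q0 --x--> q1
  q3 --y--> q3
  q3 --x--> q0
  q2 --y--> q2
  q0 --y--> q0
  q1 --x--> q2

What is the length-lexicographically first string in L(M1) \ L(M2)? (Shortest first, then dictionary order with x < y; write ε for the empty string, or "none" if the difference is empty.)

The string xx is accepted by M1 but not by M2.
No shorter string lies in the difference, and xx is the lexicographically first length-2 string in L(M1) \ L(M2).

xx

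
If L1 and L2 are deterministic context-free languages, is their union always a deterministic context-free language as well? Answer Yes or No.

No

{aⁿbⁿ : n≥0} and {aⁿb²ⁿ : n≥0} are each accepted by a deterministic PDA (push the a's; pop one per b, respectively one per two b's), but their union U is not. Suppose a DPDA M accepted U. Being deterministic, M has a single run on aⁿb²ⁿ, and since aⁿbⁿ ∈ U that run passes through an accepting configuration right after consuming the prefix aⁿbⁿ and then goes on to accept again after n more b's. Build an ordinary (nondeterministic) PDA M′ that simulates M on a's and b's and, at any moment when M is in an accepting state, may switch to a second mode in which it reads only c's, feeding each c to M as a b; M′ accepts when M does. Then M′ accepts aⁱbʲcᵏ (k≥1) exactly when both aⁱbʲ ∈ U and aⁱbʲ⁺ᵏ ∈ U, and checking the four cases (i=j or j=2i, combined with j+k=i or j+k=2i) leaves only i=j=k: so L(M′) ∩ a*b*c⁺ = {aⁿbⁿcⁿ : n≥1} would be context-free, which it is not (pumping lemma) — contradiction. (The union is an unambiguous CFL; it is determinism, not unambiguity, that fails.)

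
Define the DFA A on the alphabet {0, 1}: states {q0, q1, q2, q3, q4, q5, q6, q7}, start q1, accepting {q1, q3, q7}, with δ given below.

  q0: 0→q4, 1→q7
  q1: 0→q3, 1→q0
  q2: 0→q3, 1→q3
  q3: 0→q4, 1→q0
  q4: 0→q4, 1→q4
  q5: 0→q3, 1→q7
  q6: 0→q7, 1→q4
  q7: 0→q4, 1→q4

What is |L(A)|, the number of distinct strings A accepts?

4

The useful subgraph on states {q0, q1, q3, q7} is acyclic, so L(A) is finite; the longest accepting path visits 4 useful states, giving maximum string length 3.
Counting accepting paths from q1 by length: 1 of length 0, 1 of length 1, 1 of length 2, 1 of length 3. Total 4.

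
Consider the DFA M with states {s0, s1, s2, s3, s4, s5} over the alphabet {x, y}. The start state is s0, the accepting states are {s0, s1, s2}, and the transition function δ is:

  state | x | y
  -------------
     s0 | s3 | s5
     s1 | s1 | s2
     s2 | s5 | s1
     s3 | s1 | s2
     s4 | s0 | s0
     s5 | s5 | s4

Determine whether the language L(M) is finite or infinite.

infinite

State s1 is reachable from the start and can reach an accepting state, and it lies on the cycle s1 → s1.
Traversing that cycle any number of times yields accepted strings of unbounded length, so the language is infinite.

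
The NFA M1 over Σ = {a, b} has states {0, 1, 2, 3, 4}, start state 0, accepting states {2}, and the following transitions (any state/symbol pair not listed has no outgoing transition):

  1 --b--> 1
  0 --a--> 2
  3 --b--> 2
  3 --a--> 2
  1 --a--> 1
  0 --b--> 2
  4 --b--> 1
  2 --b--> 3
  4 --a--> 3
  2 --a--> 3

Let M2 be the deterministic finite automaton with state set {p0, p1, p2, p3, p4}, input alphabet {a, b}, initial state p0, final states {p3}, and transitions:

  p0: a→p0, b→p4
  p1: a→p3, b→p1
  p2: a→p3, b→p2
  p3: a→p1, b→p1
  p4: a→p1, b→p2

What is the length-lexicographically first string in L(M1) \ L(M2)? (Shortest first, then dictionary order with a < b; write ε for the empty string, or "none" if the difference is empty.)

The string a is accepted by M1 but not by M2.
No shorter string lies in the difference, and a is the lexicographically first length-1 string in L(M1) \ L(M2).

a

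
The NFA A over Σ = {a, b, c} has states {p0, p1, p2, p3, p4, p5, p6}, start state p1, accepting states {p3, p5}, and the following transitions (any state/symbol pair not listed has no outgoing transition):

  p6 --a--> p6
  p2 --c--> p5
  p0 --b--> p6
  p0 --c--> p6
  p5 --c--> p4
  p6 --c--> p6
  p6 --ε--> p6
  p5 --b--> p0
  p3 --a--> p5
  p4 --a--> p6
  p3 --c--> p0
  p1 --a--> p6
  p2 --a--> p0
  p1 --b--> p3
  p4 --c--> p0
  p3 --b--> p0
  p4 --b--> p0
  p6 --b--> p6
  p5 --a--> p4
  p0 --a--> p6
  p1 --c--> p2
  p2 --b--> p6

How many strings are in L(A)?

The useful subgraph on states {p1, p2, p3, p5} is acyclic, so L(A) is finite; the longest accepting path visits 3 useful states, giving maximum string length 2.
Counting accepting paths from p1 by length: 1 of length 1, 2 of length 2. Total 3.

3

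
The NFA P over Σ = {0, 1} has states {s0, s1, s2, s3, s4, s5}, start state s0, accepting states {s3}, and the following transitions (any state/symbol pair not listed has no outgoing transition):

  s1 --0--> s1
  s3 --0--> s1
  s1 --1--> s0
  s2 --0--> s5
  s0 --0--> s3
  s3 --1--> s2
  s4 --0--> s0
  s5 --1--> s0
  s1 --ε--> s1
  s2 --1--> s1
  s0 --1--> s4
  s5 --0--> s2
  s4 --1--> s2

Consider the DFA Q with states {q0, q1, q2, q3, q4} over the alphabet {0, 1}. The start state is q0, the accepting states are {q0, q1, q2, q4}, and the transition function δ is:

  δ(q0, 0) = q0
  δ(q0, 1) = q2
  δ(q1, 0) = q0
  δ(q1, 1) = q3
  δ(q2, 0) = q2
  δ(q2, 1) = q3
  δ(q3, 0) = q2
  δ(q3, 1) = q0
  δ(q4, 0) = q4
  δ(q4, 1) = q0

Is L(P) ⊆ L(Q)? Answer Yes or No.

Yes

Exploring the product automaton P × Q from the start pair (s0, q0), following both machines on each input symbol, reaches 16 state pairs: (s0, q0), (s3, q0), (s4, q2), (s1, q0), (s2, q2), (s0, q2), (s2, q3), (s5, q2), (s1, q3), (s3, q2), (s4, q3), (s0, q3), (s1, q2), (s2, q0), (s4, q0), (s5, q0).
P accepts in {s3} and Q accepts in {q0, q1, q2, q4}. The reachable pairs whose P-component is accepting are (s3, q0), (s3, q2); in each of them the Q-component is accepting too, so the product for L(P) \ L(Q) (P-component accepting, Q-component rejecting) has no reachable accepting pair and the difference is empty.
Hence every string in L(P) is also in L(Q).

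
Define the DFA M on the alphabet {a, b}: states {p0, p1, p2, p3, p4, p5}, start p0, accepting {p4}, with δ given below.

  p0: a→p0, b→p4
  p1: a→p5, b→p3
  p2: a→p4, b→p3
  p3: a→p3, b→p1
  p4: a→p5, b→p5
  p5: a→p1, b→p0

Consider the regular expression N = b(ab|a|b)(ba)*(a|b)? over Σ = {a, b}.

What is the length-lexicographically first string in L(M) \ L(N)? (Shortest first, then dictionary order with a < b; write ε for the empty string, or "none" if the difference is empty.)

The string b is accepted by M but not by N.
No shorter string lies in the difference, and b is the lexicographically first length-1 string in L(M) \ L(N).

b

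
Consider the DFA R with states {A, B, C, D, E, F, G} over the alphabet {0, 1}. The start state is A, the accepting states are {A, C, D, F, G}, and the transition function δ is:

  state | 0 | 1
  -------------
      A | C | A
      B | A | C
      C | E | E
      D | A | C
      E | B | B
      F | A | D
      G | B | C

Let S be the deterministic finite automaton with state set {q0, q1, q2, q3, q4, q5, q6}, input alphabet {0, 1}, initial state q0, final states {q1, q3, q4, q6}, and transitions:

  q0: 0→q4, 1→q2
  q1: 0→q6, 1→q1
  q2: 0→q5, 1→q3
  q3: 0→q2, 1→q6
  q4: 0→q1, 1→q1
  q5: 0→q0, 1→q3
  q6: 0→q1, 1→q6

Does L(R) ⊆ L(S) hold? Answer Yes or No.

The empty string ε is in L(R) but not in L(S).
So L(R) ⊄ L(S).

No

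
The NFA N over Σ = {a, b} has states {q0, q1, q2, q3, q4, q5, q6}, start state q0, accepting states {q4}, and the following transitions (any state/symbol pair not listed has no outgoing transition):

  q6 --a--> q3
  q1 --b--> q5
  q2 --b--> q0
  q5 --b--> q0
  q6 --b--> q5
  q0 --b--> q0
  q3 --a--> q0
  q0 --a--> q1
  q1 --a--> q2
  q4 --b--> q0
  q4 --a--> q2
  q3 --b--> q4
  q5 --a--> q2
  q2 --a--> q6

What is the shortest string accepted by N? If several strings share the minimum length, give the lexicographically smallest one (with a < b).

A breadth-first search from q0 reaches an accepting state first via the path q0 → q1 → q2 → q6 → q3 → q4 on input aaaab.
No string of length < 5 is accepted (BFS exhausts all shorter strings without reaching an accepting state), and aaaab is the lexicographically least accepting string of length 5.

aaaab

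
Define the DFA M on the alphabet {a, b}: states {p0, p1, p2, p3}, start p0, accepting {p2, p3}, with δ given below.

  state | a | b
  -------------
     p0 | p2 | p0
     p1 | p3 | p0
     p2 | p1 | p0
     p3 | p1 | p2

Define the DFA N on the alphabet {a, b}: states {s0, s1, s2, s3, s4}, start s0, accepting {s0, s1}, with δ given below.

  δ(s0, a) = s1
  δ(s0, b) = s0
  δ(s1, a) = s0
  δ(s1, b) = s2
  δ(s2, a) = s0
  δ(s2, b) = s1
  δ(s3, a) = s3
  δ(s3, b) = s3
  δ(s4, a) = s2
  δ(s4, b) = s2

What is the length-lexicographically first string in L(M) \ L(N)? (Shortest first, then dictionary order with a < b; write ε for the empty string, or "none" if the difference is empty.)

aaab

The string aaab is accepted by M but not by N.
No shorter string lies in the difference, and aaab is the lexicographically first length-4 string in L(M) \ L(N).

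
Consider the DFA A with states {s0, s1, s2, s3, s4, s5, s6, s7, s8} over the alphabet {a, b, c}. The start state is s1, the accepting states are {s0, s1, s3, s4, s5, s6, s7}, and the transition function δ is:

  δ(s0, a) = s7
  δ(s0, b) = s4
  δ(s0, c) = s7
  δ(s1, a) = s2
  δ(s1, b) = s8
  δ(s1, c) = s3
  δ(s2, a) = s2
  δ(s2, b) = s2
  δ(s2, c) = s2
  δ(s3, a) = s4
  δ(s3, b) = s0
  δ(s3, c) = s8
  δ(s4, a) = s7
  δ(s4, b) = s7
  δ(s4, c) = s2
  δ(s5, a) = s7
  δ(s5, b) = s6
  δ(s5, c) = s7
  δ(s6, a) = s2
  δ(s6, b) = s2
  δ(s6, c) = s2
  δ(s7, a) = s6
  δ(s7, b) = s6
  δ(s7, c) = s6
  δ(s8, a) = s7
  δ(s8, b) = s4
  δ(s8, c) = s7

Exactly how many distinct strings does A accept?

63

The useful subgraph on states {s0, s1, s3, s4, s6, s7, s8} is acyclic, so L(A) is finite; the longest accepting path visits 6 useful states, giving maximum string length 5.
Counting accepting paths from s1 by length: 1 of length 0, 1 of length 1, 5 of length 2, 16 of length 3, 28 of length 4, 12 of length 5. Total 63.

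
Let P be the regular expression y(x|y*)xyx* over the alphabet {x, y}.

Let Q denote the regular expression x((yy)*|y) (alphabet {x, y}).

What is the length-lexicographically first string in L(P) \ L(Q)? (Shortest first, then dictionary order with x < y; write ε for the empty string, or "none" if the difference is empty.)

The string yxy is accepted by P but not by Q.
No shorter string lies in the difference, and yxy is the lexicographically first length-3 string in L(P) \ L(Q).

yxy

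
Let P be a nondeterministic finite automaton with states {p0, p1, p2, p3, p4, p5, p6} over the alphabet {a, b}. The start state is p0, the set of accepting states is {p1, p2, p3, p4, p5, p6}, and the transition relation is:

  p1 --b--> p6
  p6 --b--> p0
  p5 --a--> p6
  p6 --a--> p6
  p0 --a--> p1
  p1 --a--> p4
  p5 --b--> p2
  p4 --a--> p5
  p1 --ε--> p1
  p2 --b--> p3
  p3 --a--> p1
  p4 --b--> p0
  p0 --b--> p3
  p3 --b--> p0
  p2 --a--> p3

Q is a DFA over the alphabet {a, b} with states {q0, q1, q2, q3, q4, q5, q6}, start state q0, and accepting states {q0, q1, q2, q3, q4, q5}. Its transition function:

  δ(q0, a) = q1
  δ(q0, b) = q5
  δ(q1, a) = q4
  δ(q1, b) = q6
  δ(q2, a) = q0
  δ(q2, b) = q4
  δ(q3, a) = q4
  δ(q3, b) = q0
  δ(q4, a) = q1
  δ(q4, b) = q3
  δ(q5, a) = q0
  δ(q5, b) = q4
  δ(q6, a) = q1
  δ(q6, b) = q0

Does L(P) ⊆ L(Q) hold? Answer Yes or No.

The string ab is in L(P) but not in L(Q).
So L(P) ⊄ L(Q).

No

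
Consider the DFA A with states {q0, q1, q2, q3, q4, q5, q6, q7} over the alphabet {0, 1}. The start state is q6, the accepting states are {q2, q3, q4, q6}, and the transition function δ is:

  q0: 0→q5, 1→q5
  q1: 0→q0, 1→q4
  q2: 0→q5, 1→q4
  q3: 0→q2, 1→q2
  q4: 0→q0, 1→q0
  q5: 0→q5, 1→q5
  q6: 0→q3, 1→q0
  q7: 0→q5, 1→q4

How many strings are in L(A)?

The useful subgraph on states {q2, q3, q4, q6} is acyclic, so L(A) is finite; the longest accepting path visits 4 useful states, giving maximum string length 3.
Counting accepting paths from q6 by length: 1 of length 0, 1 of length 1, 2 of length 2, 2 of length 3. Total 6.

6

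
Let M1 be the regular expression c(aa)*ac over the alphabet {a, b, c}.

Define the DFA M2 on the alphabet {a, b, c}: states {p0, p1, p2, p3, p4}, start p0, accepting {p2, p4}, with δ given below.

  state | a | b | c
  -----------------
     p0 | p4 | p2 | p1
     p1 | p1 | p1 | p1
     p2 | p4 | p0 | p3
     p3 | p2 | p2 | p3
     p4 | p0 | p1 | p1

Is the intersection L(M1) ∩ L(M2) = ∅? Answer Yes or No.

Yes

Converting the expression M1 to a DFA (subset construction, then merging equivalent states) gives the minimal DFA with states {r0, r1, r2, r3, r4}, start state r0, accepting states {r4} and transitions r0: a→r1, b→r1, c→r2; r1: a→r1, b→r1, c→r1; r2: a→r3, b→r1, c→r1; r3: a→r2, b→r1, c→r4; r4: a→r1, b→r1, c→r1.
Exploring the product automaton M1 × M2 from the start pair (r0, p0), following both machines on each input symbol, reaches 9 state pairs: (r0, p0), (r1, p4), (r1, p2), (r2, p1), (r1, p0), (r1, p1), (r1, p3), (r3, p1), (r4, p1).
M1 accepts in {r4} and M2 accepts in {p2, p4}; no reachable pair has both components accepting, so no string drives both machines to acceptance simultaneously and L(M1) ∩ L(M2) = ∅.
So no string is accepted by both, and the intersection is empty.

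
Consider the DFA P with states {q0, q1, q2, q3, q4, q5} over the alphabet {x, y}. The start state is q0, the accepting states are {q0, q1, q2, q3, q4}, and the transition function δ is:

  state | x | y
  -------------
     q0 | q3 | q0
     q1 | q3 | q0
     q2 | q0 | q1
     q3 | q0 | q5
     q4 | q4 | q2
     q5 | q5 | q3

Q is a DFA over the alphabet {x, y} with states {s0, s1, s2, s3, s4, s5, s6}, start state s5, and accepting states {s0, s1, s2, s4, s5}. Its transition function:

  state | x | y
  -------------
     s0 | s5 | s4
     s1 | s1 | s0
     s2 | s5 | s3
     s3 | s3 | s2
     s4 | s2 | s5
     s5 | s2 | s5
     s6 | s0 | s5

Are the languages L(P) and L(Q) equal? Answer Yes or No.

Yes

Exploring the product automaton P × Q from the start pair (q0, s5), following both machines on each input symbol, reaches 3 state pairs: (q0, s5), (q3, s2), (q5, s3).
P accepts in {q0, q1, q2, q3, q4} and Q accepts in {s0, s1, s2, s4, s5}. In every reachable pair the two components are either both accepting — (q0, s5), (q3, s2) — or both non-accepting, so no string is accepted by exactly one of the machines: L(P) \ L(Q) and L(Q) \ L(P) are both empty.
Hence every string is accepted by P iff it is accepted by Q, and the two languages coincide.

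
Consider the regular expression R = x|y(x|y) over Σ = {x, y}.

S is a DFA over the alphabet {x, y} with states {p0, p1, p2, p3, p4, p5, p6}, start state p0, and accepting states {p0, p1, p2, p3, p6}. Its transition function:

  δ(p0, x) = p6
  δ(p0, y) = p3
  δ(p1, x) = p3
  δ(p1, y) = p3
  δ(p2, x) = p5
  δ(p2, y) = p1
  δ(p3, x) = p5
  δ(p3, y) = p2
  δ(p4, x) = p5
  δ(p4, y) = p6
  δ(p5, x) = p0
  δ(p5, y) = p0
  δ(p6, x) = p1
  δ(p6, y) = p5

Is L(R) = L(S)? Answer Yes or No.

No

The string yx is accepted by R but rejected by S.
So L(R) ≠ L(S).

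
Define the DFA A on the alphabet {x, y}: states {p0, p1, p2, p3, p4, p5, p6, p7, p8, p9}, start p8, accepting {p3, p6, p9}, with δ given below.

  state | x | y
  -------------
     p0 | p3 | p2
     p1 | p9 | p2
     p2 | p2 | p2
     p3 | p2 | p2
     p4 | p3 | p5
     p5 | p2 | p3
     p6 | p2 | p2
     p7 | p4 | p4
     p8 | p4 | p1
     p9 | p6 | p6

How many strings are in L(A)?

The useful subgraph on states {p1, p3, p4, p5, p6, p8, p9} is acyclic, so L(A) is finite; the longest accepting path visits 4 useful states, giving maximum string length 3.
Counting accepting paths from p8 by length: 2 of length 2, 3 of length 3. Total 5.

5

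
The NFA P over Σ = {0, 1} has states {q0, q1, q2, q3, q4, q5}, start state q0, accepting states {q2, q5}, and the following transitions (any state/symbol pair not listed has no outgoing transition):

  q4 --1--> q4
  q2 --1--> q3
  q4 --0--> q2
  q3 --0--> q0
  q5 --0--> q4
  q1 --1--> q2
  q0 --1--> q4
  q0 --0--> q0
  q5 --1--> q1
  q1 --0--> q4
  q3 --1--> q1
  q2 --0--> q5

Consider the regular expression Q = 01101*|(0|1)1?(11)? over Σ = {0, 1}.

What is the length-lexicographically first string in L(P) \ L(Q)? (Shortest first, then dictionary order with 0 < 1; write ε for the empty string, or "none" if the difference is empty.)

10

The string 10 is accepted by P but not by Q.
No shorter string lies in the difference, and 10 is the lexicographically first length-2 string in L(P) \ L(Q).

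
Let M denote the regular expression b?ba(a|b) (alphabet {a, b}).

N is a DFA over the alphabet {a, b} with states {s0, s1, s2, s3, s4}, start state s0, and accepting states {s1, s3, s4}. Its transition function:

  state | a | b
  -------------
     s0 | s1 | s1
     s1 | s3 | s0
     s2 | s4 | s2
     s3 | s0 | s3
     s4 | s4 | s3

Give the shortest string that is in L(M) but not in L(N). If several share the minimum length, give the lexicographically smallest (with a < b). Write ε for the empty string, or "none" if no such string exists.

baa

The string baa is accepted by M but not by N.
No shorter string lies in the difference, and baa is the lexicographically first length-3 string in L(M) \ L(N).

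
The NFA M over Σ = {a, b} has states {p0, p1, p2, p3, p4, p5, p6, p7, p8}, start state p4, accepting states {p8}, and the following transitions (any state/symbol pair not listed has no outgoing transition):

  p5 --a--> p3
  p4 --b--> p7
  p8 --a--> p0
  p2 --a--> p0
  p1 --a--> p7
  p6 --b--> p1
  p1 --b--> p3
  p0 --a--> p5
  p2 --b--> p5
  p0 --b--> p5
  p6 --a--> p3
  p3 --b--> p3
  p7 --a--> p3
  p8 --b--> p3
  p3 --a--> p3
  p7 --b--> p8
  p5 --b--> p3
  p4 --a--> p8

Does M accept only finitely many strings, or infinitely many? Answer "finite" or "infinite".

finite

The useful states (reachable from p4 and able to reach an accepting state) are {p4, p7, p8}.
Restricted to these states the transition graph has no cycle, so every accepting path has bounded length and L is finite.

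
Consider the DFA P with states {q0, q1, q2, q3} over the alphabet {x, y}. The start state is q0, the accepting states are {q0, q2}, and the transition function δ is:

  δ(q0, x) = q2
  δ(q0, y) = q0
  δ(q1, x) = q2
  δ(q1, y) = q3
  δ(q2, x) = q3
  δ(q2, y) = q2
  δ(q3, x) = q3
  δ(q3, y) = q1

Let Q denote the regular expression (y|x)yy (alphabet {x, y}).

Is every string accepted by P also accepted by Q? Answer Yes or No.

The empty string ε is in L(P) but not in L(Q).
So L(P) ⊄ L(Q).

No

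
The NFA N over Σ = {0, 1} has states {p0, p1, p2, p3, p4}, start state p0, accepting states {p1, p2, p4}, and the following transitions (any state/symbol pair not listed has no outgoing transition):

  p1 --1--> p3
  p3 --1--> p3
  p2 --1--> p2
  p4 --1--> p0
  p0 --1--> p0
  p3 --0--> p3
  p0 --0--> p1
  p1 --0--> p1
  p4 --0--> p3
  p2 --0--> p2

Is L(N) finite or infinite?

infinite

State p0 is reachable from the start and can reach an accepting state, and it lies on the cycle p0 → p0.
Traversing that cycle any number of times yields accepted strings of unbounded length, so the language is infinite.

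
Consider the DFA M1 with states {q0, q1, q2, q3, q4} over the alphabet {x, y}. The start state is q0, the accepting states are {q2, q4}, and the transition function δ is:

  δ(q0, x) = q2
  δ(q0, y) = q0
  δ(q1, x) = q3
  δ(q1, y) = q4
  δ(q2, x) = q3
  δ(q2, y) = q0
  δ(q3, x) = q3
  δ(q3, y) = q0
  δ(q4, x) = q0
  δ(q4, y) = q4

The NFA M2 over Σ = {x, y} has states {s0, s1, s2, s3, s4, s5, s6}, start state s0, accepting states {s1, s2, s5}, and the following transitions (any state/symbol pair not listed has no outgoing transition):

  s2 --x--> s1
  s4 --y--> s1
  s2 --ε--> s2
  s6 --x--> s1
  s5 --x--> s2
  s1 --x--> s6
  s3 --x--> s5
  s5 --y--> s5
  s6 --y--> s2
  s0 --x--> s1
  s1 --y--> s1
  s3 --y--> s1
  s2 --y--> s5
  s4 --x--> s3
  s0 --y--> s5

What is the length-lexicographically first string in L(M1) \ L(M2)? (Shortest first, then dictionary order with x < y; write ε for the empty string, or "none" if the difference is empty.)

xyx

The string xyx is accepted by M1 but not by M2.
No shorter string lies in the difference, and xyx is the lexicographically first length-3 string in L(M1) \ L(M2).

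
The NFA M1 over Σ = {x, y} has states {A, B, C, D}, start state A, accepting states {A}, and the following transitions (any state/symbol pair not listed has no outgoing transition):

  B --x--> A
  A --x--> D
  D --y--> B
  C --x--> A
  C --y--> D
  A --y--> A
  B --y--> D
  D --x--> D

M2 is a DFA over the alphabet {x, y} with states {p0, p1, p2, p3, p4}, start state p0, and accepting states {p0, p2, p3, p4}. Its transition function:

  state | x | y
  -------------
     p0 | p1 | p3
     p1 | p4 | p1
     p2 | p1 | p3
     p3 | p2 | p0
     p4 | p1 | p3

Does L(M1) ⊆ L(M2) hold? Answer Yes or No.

Exploring the product automaton M1 × M2 from the start pair (A, p0), following both machines on each input symbol, reaches 10 state pairs: (A, p0), (D, p1), (A, p3), (D, p4), (B, p1), (D, p2), (B, p3), (A, p4), (A, p2), (D, p0).
M1 accepts in {A} and M2 accepts in {p0, p2, p3, p4}. The reachable pairs whose M1-component is accepting are (A, p0), (A, p3), (A, p4), (A, p2); in each of them the M2-component is accepting too, so the product for L(M1) \ L(M2) (M1-component accepting, M2-component rejecting) has no reachable accepting pair and the difference is empty.
Hence every string in L(M1) is also in L(M2).

Yes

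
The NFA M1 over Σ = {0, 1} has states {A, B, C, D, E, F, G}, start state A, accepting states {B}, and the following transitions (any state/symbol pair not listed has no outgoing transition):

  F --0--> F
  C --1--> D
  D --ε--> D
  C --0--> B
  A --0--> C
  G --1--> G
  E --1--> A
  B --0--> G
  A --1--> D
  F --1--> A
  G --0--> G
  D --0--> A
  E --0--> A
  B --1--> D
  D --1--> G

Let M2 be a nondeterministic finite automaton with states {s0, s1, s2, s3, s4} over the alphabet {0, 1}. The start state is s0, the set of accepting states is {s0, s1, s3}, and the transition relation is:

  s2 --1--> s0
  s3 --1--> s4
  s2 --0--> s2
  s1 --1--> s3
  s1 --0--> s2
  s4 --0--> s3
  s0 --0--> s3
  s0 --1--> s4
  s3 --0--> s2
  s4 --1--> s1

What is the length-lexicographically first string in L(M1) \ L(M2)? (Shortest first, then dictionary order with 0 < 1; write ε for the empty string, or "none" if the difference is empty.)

The string 00 is accepted by M1 but not by M2.
No shorter string lies in the difference, and 00 is the lexicographically first length-2 string in L(M1) \ L(M2).

00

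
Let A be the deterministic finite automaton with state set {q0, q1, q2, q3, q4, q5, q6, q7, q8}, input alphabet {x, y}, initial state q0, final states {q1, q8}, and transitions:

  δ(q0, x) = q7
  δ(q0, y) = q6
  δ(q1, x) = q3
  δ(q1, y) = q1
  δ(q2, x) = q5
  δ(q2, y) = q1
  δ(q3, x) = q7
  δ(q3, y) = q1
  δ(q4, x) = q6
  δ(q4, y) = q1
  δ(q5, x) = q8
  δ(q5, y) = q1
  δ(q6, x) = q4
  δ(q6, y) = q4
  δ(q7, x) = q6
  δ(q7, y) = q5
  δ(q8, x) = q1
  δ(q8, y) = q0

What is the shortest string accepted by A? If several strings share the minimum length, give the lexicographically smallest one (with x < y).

xyx

A breadth-first search from q0 reaches an accepting state first via the path q0 → q7 → q5 → q8 on input xyx.
No string of length < 3 is accepted (BFS exhausts all shorter strings without reaching an accepting state), and xyx is the lexicographically least accepting string of length 3.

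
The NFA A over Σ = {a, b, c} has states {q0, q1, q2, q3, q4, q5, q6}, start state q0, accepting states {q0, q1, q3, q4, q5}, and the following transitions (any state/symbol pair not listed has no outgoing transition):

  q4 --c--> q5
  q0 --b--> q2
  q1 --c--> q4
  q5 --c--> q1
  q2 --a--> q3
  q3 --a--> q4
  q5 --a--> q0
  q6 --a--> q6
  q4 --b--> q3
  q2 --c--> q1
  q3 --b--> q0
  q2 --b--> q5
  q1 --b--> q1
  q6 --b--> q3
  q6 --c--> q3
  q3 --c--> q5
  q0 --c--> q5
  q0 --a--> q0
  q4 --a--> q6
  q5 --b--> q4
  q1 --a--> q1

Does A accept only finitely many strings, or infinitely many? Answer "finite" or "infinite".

State q0 is reachable from the start and can reach an accepting state, and it lies on the cycle q0 → q0.
Traversing that cycle any number of times yields accepted strings of unbounded length, so the language is infinite.

infinite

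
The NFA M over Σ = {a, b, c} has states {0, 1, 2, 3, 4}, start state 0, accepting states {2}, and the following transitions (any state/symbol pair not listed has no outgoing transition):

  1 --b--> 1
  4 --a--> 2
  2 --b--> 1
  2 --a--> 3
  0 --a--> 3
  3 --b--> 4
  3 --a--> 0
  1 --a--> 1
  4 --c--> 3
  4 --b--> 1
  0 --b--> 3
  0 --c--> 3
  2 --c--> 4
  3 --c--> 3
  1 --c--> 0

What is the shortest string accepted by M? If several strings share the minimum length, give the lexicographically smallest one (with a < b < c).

aba

A breadth-first search from 0 reaches an accepting state first via the path 0 → 3 → 4 → 2 on input aba.
No string of length < 3 is accepted (BFS exhausts all shorter strings without reaching an accepting state), and aba is the lexicographically least accepting string of length 3.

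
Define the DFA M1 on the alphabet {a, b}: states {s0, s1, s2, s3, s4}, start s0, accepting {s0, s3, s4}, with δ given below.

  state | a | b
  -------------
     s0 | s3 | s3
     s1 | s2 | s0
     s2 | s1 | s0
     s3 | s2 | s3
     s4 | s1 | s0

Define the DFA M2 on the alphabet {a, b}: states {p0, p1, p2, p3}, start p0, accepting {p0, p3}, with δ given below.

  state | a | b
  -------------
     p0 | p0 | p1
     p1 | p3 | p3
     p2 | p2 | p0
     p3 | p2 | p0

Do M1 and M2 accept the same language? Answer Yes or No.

No

The string b is accepted by M1 but rejected by M2.
So L(M1) ≠ L(M2).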